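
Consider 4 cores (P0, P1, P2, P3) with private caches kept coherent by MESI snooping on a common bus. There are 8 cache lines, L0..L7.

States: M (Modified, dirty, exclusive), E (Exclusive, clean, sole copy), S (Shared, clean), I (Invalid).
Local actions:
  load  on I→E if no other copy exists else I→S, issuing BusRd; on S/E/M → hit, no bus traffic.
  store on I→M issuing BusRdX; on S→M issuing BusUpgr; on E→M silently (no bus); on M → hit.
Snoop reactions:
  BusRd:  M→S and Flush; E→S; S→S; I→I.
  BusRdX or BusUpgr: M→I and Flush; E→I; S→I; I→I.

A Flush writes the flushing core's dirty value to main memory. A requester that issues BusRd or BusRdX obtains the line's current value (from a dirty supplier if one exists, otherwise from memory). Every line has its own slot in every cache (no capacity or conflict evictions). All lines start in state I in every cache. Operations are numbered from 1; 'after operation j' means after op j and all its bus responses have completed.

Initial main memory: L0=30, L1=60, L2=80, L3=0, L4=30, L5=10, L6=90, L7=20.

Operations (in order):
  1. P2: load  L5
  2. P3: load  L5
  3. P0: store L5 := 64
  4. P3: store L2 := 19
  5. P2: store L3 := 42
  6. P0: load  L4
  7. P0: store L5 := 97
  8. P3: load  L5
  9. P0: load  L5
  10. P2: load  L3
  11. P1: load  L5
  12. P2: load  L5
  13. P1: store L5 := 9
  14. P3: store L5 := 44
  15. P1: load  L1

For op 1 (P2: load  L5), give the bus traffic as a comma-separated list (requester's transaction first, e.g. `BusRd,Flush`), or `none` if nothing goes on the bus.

step 1: P2: load  L5  ⟶  IIEI  (L5)  txn=BusRd  M[L5]=10
step 2: P3: load  L5  ⟶  IISS  (L5)  txn=BusRd  M[L5]=10
step 3: P0: store L5 := 64  ⟶  MIII  (L5)  txn=BusRdX  M[L5]=10
step 4: P3: store L2 := 19  ⟶  IIIM  (L2)  txn=BusRdX  M[L2]=80
step 5: P2: store L3 := 42  ⟶  IIMI  (L3)  txn=BusRdX  M[L3]=0
step 6: P0: load  L4  ⟶  EIII  (L4)  txn=BusRd  M[L4]=30
step 7: P0: store L5 := 97  ⟶  MIII  (L5)  txn=∅  M[L5]=10
step 8: P3: load  L5  ⟶  SIIS  (L5)  txn=BusRd+Flush  M[L5]=97
step 9: P0: load  L5  ⟶  SIIS  (L5)  txn=∅  M[L5]=97
step 10: P2: load  L3  ⟶  IIMI  (L3)  txn=∅  M[L3]=0
step 11: P1: load  L5  ⟶  SSIS  (L5)  txn=BusRd  M[L5]=97
step 12: P2: load  L5  ⟶  SSSS  (L5)  txn=BusRd  M[L5]=97
step 13: P1: store L5 := 9  ⟶  IMII  (L5)  txn=BusUpgr  M[L5]=97
step 14: P3: store L5 := 44  ⟶  IIIM  (L5)  txn=BusRdX+Flush  M[L5]=9
step 15: P1: load  L1  ⟶  IEII  (L1)  txn=BusRd  M[L1]=60

bus = BusRd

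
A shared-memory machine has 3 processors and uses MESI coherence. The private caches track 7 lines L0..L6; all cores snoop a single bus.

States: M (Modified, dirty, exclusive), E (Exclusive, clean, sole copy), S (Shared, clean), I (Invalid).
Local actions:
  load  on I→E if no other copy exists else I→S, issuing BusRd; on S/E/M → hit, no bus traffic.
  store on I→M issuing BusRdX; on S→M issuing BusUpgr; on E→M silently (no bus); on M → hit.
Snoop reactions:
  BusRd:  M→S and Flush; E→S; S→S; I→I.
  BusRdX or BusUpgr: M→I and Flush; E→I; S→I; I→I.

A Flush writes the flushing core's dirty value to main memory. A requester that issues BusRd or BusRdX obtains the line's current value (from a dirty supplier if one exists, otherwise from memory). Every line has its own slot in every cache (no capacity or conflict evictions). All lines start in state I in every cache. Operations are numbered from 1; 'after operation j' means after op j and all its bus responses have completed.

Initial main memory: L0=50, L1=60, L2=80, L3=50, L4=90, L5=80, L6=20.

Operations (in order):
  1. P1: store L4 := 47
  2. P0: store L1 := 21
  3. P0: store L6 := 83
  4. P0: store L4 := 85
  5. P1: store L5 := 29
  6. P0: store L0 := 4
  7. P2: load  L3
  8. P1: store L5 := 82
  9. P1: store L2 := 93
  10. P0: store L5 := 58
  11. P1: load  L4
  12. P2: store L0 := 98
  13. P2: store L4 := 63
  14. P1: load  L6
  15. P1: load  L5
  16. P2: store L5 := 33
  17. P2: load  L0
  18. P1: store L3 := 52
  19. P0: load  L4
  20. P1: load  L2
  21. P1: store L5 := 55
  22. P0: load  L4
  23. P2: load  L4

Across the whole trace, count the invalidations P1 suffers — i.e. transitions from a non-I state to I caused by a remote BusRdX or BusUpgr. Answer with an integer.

[1] P1: store L4 := 47 | P0:I, P1:M(47), P2:I | bus: BusRdX
[2] P0: store L1 := 21 | P0:M(21), P1:I, P2:I | bus: BusRdX
[3] P0: store L6 := 83 | P0:M(83), P1:I, P2:I | bus: BusRdX
[4] P0: store L4 := 85 | P0:M(85), P1:I, P2:I | bus: BusRdX,Flush
[5] P1: store L5 := 29 | P0:I, P1:M(29), P2:I | bus: BusRdX
[6] P0: store L0 := 4 | P0:M(4), P1:I, P2:I | bus: BusRdX
[7] P2: load  L3 | P0:I, P1:I, P2:E(50) | bus: BusRd
[8] P1: store L5 := 82 | P0:I, P1:M(82), P2:I | bus: none
[9] P1: store L2 := 93 | P0:I, P1:M(93), P2:I | bus: BusRdX
[10] P0: store L5 := 58 | P0:M(58), P1:I, P2:I | bus: BusRdX,Flush
[11] P1: load  L4 | P0:S(85), P1:S(85), P2:I | bus: BusRd,Flush
[12] P2: store L0 := 98 | P0:I, P1:I, P2:M(98) | bus: BusRdX,Flush
[13] P2: store L4 := 63 | P0:I, P1:I, P2:M(63) | bus: BusRdX
[14] P1: load  L6 | P0:S(83), P1:S(83), P2:I | bus: BusRd,Flush
[15] P1: load  L5 | P0:S(58), P1:S(58), P2:I | bus: BusRd,Flush
[16] P2: store L5 := 33 | P0:I, P1:I, P2:M(33) | bus: BusRdX
[17] P2: load  L0 | P0:I, P1:I, P2:M(98) | bus: none
[18] P1: store L3 := 52 | P0:I, P1:M(52), P2:I | bus: BusRdX
[19] P0: load  L4 | P0:S(63), P1:I, P2:S(63) | bus: BusRd,Flush
[20] P1: load  L2 | P0:I, P1:M(93), P2:I | bus: none
[21] P1: store L5 := 55 | P0:I, P1:M(55), P2:I | bus: BusRdX,Flush
[22] P0: load  L4 | P0:S(63), P1:I, P2:S(63) | bus: none
[23] P2: load  L4 | P0:S(63), P1:I, P2:S(63) | bus: none

invalidations = 4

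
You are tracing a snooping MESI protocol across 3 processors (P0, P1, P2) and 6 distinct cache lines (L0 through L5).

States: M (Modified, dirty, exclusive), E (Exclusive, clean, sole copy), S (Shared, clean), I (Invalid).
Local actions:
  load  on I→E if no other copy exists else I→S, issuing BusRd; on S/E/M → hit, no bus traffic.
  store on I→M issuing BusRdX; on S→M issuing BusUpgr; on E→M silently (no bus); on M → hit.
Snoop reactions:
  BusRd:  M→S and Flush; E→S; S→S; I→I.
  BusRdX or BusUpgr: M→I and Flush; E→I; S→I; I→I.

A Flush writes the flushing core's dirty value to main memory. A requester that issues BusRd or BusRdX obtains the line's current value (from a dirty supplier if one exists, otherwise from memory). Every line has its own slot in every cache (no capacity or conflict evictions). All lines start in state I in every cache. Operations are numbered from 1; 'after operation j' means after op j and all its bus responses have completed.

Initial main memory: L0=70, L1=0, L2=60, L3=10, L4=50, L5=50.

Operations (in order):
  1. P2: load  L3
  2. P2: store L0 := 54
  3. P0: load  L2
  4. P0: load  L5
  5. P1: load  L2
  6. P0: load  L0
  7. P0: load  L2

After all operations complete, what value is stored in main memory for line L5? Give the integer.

1. P2: load  L3  bus=[BusRd]  L3: P0=I P1=I P2=E  mem[L3]=10
2. P2: store L0 := 54  bus=[BusRdX]  L0: P0=I P1=I P2=M  mem[L0]=70
3. P0: load  L2  bus=[BusRd]  L2: P0=E P1=I P2=I  mem[L2]=60
4. P0: load  L5  bus=[BusRd]  L5: P0=E P1=I P2=I  mem[L5]=50
5. P1: load  L2  bus=[BusRd]  L2: P0=S P1=S P2=I  mem[L2]=60
6. P0: load  L0  bus=[BusRd,Flush]  L0: P0=S P1=I P2=S  mem[L0]=54
7. P0: load  L2  bus=[-]  L2: P0=S P1=S P2=I  mem[L2]=60

memory[L5] = 50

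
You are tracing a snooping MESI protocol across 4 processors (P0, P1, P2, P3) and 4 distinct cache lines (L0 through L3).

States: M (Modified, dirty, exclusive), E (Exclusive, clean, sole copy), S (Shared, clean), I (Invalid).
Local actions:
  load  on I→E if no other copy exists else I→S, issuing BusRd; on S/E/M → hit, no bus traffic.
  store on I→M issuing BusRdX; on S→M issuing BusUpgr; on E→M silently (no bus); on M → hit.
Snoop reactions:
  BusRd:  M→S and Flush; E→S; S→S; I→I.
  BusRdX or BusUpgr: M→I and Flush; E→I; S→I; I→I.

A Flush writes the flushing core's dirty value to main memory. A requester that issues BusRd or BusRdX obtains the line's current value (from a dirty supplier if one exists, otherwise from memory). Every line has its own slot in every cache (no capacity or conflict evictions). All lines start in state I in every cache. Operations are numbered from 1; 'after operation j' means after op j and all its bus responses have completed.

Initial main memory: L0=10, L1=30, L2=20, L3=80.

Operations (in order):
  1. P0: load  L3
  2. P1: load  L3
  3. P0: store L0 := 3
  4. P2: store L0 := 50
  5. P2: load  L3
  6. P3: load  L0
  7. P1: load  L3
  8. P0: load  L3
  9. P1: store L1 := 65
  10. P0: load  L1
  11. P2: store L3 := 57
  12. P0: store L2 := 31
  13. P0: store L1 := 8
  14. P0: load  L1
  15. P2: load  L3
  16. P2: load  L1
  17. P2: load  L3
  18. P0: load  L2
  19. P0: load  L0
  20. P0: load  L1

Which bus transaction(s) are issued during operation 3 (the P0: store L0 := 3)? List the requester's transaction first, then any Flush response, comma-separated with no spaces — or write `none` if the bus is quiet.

bus = BusRdX

step 1: P0: load  L3  ⟶  EIII  (L3)  txn=BusRd  M[L3]=80
step 2: P1: load  L3  ⟶  SSII  (L3)  txn=BusRd  M[L3]=80
step 3: P0: store L0 := 3  ⟶  MIII  (L0)  txn=BusRdX  M[L0]=10
step 4: P2: store L0 := 50  ⟶  IIMI  (L0)  txn=BusRdX+Flush  M[L0]=3
step 5: P2: load  L3  ⟶  SSSI  (L3)  txn=BusRd  M[L3]=80
step 6: P3: load  L0  ⟶  IISS  (L0)  txn=BusRd+Flush  M[L0]=50
step 7: P1: load  L3  ⟶  SSSI  (L3)  txn=∅  M[L3]=80
step 8: P0: load  L3  ⟶  SSSI  (L3)  txn=∅  M[L3]=80
step 9: P1: store L1 := 65  ⟶  IMII  (L1)  txn=BusRdX  M[L1]=30
step 10: P0: load  L1  ⟶  SSII  (L1)  txn=BusRd+Flush  M[L1]=65
step 11: P2: store L3 := 57  ⟶  IIMI  (L3)  txn=BusUpgr  M[L3]=80
step 12: P0: store L2 := 31  ⟶  MIII  (L2)  txn=BusRdX  M[L2]=20
step 13: P0: store L1 := 8  ⟶  MIII  (L1)  txn=BusUpgr  M[L1]=65
step 14: P0: load  L1  ⟶  MIII  (L1)  txn=∅  M[L1]=65
step 15: P2: load  L3  ⟶  IIMI  (L3)  txn=∅  M[L3]=80
step 16: P2: load  L1  ⟶  SISI  (L1)  txn=BusRd+Flush  M[L1]=8
step 17: P2: load  L3  ⟶  IIMI  (L3)  txn=∅  M[L3]=80
step 18: P0: load  L2  ⟶  MIII  (L2)  txn=∅  M[L2]=20
step 19: P0: load  L0  ⟶  SISS  (L0)  txn=BusRd  M[L0]=50
step 20: P0: load  L1  ⟶  SISI  (L1)  txn=∅  M[L1]=8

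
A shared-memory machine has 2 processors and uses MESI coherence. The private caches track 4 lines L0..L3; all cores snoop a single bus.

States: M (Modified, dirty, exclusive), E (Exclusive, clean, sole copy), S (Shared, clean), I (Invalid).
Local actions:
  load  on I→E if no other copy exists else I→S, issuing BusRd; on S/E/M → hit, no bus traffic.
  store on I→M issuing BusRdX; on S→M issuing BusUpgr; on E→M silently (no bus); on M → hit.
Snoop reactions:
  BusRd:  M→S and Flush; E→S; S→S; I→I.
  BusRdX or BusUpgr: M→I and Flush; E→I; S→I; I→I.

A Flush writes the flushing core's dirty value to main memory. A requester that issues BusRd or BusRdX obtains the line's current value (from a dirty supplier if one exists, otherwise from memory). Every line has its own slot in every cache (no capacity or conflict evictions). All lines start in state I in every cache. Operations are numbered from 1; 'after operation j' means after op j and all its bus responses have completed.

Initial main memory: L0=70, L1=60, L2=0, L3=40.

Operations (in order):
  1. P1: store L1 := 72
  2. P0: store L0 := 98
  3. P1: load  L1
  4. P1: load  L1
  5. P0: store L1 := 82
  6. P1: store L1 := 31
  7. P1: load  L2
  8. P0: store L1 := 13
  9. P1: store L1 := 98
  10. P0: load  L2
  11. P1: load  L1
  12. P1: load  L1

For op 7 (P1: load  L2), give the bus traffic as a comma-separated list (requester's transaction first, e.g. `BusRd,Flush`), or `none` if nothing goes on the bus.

  op1 P1: store L1 := 72 → I/M on L1; bus BusRdX; mem=60
  op2 P0: store L0 := 98 → M/I on L0; bus BusRdX; mem=70
  op3 P1: load  L1 → I/M on L1; bus (none); mem=60
  op4 P1: load  L1 → I/M on L1; bus (none); mem=60
  op5 P0: store L1 := 82 → M/I on L1; bus BusRdX Flush; mem=72
  op6 P1: store L1 := 31 → I/M on L1; bus BusRdX Flush; mem=82
  op7 P1: load  L2 → I/E on L2; bus BusRd; mem=0
  op8 P0: store L1 := 13 → M/I on L1; bus BusRdX Flush; mem=31
  op9 P1: store L1 := 98 → I/M on L1; bus BusRdX Flush; mem=13
  op10 P0: load  L2 → S/S on L2; bus BusRd; mem=0
  op11 P1: load  L1 → I/M on L1; bus (none); mem=13
  op12 P1: load  L1 → I/M on L1; bus (none); mem=13

bus = BusRd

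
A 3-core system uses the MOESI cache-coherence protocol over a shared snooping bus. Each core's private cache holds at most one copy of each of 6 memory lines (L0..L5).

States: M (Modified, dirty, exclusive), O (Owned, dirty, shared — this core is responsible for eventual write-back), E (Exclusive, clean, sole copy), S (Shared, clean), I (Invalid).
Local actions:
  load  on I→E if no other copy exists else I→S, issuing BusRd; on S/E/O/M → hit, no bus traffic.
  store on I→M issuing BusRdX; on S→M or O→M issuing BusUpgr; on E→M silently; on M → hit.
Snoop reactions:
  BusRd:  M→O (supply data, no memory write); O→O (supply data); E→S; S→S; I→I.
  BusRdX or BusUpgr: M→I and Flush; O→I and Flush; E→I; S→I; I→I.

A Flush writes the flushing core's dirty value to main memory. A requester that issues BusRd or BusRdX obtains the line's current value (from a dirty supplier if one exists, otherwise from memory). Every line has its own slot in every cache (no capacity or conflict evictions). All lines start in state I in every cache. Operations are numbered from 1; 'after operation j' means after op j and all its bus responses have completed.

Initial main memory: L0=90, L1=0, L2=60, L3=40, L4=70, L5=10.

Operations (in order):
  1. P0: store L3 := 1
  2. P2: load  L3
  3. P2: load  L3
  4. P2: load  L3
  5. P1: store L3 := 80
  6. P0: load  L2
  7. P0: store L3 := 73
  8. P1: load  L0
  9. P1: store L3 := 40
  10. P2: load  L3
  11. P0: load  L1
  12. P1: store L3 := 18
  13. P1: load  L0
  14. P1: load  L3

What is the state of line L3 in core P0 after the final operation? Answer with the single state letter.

state = I

step 1: P0: store L3 := 1  ⟶  MII  (L3)  txn=BusRdX  M[L3]=40
step 2: P2: load  L3  ⟶  OIS  (L3)  txn=BusRd  M[L3]=40
step 3: P2: load  L3  ⟶  OIS  (L3)  txn=∅  M[L3]=40
step 4: P2: load  L3  ⟶  OIS  (L3)  txn=∅  M[L3]=40
step 5: P1: store L3 := 80  ⟶  IMI  (L3)  txn=BusRdX+Flush  M[L3]=1
step 6: P0: load  L2  ⟶  EII  (L2)  txn=BusRd  M[L2]=60
step 7: P0: store L3 := 73  ⟶  MII  (L3)  txn=BusRdX+Flush  M[L3]=80
step 8: P1: load  L0  ⟶  IEI  (L0)  txn=BusRd  M[L0]=90
step 9: P1: store L3 := 40  ⟶  IMI  (L3)  txn=BusRdX+Flush  M[L3]=73
step 10: P2: load  L3  ⟶  IOS  (L3)  txn=BusRd  M[L3]=73
step 11: P0: load  L1  ⟶  EII  (L1)  txn=BusRd  M[L1]=0
step 12: P1: store L3 := 18  ⟶  IMI  (L3)  txn=BusUpgr  M[L3]=73
step 13: P1: load  L0  ⟶  IEI  (L0)  txn=∅  M[L0]=90
step 14: P1: load  L3  ⟶  IMI  (L3)  txn=∅  M[L3]=73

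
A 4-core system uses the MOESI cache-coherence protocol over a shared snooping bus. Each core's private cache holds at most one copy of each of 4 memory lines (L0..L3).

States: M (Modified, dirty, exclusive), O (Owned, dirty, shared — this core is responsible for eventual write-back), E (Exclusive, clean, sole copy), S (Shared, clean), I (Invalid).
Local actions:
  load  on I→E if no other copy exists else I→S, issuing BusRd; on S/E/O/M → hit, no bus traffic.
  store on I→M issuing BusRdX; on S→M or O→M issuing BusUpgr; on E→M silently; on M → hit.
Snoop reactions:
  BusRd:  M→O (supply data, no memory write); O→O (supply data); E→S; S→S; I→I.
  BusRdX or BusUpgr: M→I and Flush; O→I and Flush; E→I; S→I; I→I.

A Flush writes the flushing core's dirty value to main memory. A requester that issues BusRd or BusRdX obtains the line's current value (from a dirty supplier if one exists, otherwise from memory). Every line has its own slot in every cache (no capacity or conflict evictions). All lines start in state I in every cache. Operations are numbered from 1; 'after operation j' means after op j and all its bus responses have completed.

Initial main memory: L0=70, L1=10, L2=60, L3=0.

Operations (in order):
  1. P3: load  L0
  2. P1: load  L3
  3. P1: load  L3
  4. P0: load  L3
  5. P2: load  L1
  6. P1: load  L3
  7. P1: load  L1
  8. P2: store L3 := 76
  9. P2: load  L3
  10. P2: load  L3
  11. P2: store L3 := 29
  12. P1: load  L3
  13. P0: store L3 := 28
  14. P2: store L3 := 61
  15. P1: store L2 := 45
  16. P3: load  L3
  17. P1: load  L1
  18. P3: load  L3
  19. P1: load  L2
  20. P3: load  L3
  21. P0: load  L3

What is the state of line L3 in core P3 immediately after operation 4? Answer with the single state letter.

state = I

1. P3: load  L0  bus=[BusRd]  L0: P0=I P1=I P2=I P3=E  mem[L0]=70
2. P1: load  L3  bus=[BusRd]  L3: P0=I P1=E P2=I P3=I  mem[L3]=0
3. P1: load  L3  bus=[-]  L3: P0=I P1=E P2=I P3=I  mem[L3]=0
4. P0: load  L3  bus=[BusRd]  L3: P0=S P1=S P2=I P3=I  mem[L3]=0
5. P2: load  L1  bus=[BusRd]  L1: P0=I P1=I P2=E P3=I  mem[L1]=10
6. P1: load  L3  bus=[-]  L3: P0=S P1=S P2=I P3=I  mem[L3]=0
7. P1: load  L1  bus=[BusRd]  L1: P0=I P1=S P2=S P3=I  mem[L1]=10
8. P2: store L3 := 76  bus=[BusRdX]  L3: P0=I P1=I P2=M P3=I  mem[L3]=0
9. P2: load  L3  bus=[-]  L3: P0=I P1=I P2=M P3=I  mem[L3]=0
10. P2: load  L3  bus=[-]  L3: P0=I P1=I P2=M P3=I  mem[L3]=0
11. P2: store L3 := 29  bus=[-]  L3: P0=I P1=I P2=M P3=I  mem[L3]=0
12. P1: load  L3  bus=[BusRd]  L3: P0=I P1=S P2=O P3=I  mem[L3]=0
13. P0: store L3 := 28  bus=[BusRdX,Flush]  L3: P0=M P1=I P2=I P3=I  mem[L3]=29
14. P2: store L3 := 61  bus=[BusRdX,Flush]  L3: P0=I P1=I P2=M P3=I  mem[L3]=28
15. P1: store L2 := 45  bus=[BusRdX]  L2: P0=I P1=M P2=I P3=I  mem[L2]=60
16. P3: load  L3  bus=[BusRd]  L3: P0=I P1=I P2=O P3=S  mem[L3]=28
17. P1: load  L1  bus=[-]  L1: P0=I P1=S P2=S P3=I  mem[L1]=10
18. P3: load  L3  bus=[-]  L3: P0=I P1=I P2=O P3=S  mem[L3]=28
19. P1: load  L2  bus=[-]  L2: P0=I P1=M P2=I P3=I  mem[L2]=60
20. P3: load  L3  bus=[-]  L3: P0=I P1=I P2=O P3=S  mem[L3]=28
21. P0: load  L3  bus=[BusRd]  L3: P0=S P1=I P2=O P3=S  mem[L3]=28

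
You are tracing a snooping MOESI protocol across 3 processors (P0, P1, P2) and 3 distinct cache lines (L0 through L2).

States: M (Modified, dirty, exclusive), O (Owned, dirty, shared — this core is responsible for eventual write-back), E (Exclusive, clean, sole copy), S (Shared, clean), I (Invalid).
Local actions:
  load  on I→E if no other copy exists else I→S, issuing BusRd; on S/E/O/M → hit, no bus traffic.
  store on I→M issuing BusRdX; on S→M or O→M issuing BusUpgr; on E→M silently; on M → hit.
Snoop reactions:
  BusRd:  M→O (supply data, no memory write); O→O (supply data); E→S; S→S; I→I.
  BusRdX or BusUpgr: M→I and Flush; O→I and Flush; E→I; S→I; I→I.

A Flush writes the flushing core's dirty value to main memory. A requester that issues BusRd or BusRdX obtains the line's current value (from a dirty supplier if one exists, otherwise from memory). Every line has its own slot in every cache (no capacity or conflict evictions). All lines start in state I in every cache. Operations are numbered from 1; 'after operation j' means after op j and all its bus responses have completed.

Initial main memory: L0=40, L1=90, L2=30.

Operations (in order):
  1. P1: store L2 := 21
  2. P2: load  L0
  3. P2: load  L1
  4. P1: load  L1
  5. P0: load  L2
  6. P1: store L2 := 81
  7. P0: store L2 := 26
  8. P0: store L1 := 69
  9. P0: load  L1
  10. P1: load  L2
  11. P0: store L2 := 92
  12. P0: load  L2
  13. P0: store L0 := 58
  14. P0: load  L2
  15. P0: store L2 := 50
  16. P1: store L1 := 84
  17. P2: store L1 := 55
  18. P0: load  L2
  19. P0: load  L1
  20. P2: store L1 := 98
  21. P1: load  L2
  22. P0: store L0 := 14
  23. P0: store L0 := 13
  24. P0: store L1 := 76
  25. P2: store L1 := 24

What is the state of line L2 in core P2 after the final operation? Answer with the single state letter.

state = I

1. P1: store L2 := 21  bus=[BusRdX]  L2: P0=I P1=M P2=I  mem[L2]=30
2. P2: load  L0  bus=[BusRd]  L0: P0=I P1=I P2=E  mem[L0]=40
3. P2: load  L1  bus=[BusRd]  L1: P0=I P1=I P2=E  mem[L1]=90
4. P1: load  L1  bus=[BusRd]  L1: P0=I P1=S P2=S  mem[L1]=90
5. P0: load  L2  bus=[BusRd]  L2: P0=S P1=O P2=I  mem[L2]=30
6. P1: store L2 := 81  bus=[BusUpgr]  L2: P0=I P1=M P2=I  mem[L2]=30
7. P0: store L2 := 26  bus=[BusRdX,Flush]  L2: P0=M P1=I P2=I  mem[L2]=81
8. P0: store L1 := 69  bus=[BusRdX]  L1: P0=M P1=I P2=I  mem[L1]=90
9. P0: load  L1  bus=[-]  L1: P0=M P1=I P2=I  mem[L1]=90
10. P1: load  L2  bus=[BusRd]  L2: P0=O P1=S P2=I  mem[L2]=81
11. P0: store L2 := 92  bus=[BusUpgr]  L2: P0=M P1=I P2=I  mem[L2]=81
12. P0: load  L2  bus=[-]  L2: P0=M P1=I P2=I  mem[L2]=81
13. P0: store L0 := 58  bus=[BusRdX]  L0: P0=M P1=I P2=I  mem[L0]=40
14. P0: load  L2  bus=[-]  L2: P0=M P1=I P2=I  mem[L2]=81
15. P0: store L2 := 50  bus=[-]  L2: P0=M P1=I P2=I  mem[L2]=81
16. P1: store L1 := 84  bus=[BusRdX,Flush]  L1: P0=I P1=M P2=I  mem[L1]=69
17. P2: store L1 := 55  bus=[BusRdX,Flush]  L1: P0=I P1=I P2=M  mem[L1]=84
18. P0: load  L2  bus=[-]  L2: P0=M P1=I P2=I  mem[L2]=81
19. P0: load  L1  bus=[BusRd]  L1: P0=S P1=I P2=O  mem[L1]=84
20. P2: store L1 := 98  bus=[BusUpgr]  L1: P0=I P1=I P2=M  mem[L1]=84
21. P1: load  L2  bus=[BusRd]  L2: P0=O P1=S P2=I  mem[L2]=81
22. P0: store L0 := 14  bus=[-]  L0: P0=M P1=I P2=I  mem[L0]=40
23. P0: store L0 := 13  bus=[-]  L0: P0=M P1=I P2=I  mem[L0]=40
24. P0: store L1 := 76  bus=[BusRdX,Flush]  L1: P0=M P1=I P2=I  mem[L1]=98
25. P2: store L1 := 24  bus=[BusRdX,Flush]  L1: P0=I P1=I P2=M  mem[L1]=76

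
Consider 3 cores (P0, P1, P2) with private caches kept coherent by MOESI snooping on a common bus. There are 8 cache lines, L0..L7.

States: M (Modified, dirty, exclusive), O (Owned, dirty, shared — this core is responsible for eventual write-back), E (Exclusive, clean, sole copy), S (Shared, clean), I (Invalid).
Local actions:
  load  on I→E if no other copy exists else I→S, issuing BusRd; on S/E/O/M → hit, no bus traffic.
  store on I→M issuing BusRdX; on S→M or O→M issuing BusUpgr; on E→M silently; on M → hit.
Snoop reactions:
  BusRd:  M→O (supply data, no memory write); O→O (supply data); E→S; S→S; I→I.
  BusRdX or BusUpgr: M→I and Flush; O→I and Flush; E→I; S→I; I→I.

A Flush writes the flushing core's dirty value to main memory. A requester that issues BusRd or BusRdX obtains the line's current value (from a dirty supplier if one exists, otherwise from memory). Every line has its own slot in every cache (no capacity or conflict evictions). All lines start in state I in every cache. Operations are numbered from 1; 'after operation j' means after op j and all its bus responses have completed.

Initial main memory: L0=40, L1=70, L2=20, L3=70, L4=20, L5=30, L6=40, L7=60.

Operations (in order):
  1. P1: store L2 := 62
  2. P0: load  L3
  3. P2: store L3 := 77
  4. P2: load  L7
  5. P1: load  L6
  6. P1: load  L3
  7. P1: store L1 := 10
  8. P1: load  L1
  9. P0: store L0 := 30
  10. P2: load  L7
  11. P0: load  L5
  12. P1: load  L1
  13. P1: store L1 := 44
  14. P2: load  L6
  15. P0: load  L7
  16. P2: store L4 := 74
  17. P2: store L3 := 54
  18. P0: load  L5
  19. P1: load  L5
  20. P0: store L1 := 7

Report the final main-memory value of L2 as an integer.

[1] P1: store L2 := 62 | P0:I, P1:M(62), P2:I | bus: BusRdX
[2] P0: load  L3 | P0:E(70), P1:I, P2:I | bus: BusRd
[3] P2: store L3 := 77 | P0:I, P1:I, P2:M(77) | bus: BusRdX
[4] P2: load  L7 | P0:I, P1:I, P2:E(60) | bus: BusRd
[5] P1: load  L6 | P0:I, P1:E(40), P2:I | bus: BusRd
[6] P1: load  L3 | P0:I, P1:S(77), P2:O(77) | bus: BusRd
[7] P1: store L1 := 10 | P0:I, P1:M(10), P2:I | bus: BusRdX
[8] P1: load  L1 | P0:I, P1:M(10), P2:I | bus: none
[9] P0: store L0 := 30 | P0:M(30), P1:I, P2:I | bus: BusRdX
[10] P2: load  L7 | P0:I, P1:I, P2:E(60) | bus: none
[11] P0: load  L5 | P0:E(30), P1:I, P2:I | bus: BusRd
[12] P1: load  L1 | P0:I, P1:M(10), P2:I | bus: none
[13] P1: store L1 := 44 | P0:I, P1:M(44), P2:I | bus: none
[14] P2: load  L6 | P0:I, P1:S(40), P2:S(40) | bus: BusRd
[15] P0: load  L7 | P0:S(60), P1:I, P2:S(60) | bus: BusRd
[16] P2: store L4 := 74 | P0:I, P1:I, P2:M(74) | bus: BusRdX
[17] P2: store L3 := 54 | P0:I, P1:I, P2:M(54) | bus: BusUpgr
[18] P0: load  L5 | P0:E(30), P1:I, P2:I | bus: none
[19] P1: load  L5 | P0:S(30), P1:S(30), P2:I | bus: BusRd
[20] P0: store L1 := 7 | P0:M(7), P1:I, P2:I | bus: BusRdX,Flush

memory[L2] = 20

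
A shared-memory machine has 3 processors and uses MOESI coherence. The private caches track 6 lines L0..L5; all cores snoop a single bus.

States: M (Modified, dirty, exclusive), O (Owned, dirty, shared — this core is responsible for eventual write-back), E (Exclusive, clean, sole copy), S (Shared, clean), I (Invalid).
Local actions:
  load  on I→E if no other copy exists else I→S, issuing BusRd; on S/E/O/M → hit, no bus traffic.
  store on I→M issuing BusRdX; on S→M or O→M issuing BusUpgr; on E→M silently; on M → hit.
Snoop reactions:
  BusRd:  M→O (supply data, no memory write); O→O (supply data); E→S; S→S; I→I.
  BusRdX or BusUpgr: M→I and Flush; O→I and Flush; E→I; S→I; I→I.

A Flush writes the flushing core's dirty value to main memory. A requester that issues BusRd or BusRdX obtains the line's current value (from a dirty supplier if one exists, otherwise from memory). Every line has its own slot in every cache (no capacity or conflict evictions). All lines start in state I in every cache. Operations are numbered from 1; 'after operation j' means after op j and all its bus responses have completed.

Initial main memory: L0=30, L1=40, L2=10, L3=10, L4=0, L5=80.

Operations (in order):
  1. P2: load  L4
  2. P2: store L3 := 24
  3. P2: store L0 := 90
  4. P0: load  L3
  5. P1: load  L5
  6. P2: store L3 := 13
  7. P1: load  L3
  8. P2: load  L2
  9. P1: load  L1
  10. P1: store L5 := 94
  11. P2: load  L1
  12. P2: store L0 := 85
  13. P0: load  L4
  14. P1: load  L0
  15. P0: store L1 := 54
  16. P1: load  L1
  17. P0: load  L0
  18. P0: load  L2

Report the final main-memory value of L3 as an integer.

memory[L3] = 10

  op1 P2: load  L4 → I/I/E on L4; bus BusRd; mem=0
  op2 P2: store L3 := 24 → I/I/M on L3; bus BusRdX; mem=10
  op3 P2: store L0 := 90 → I/I/M on L0; bus BusRdX; mem=30
  op4 P0: load  L3 → S/I/O on L3; bus BusRd; mem=10
  op5 P1: load  L5 → I/E/I on L5; bus BusRd; mem=80
  op6 P2: store L3 := 13 → I/I/M on L3; bus BusUpgr; mem=10
  op7 P1: load  L3 → I/S/O on L3; bus BusRd; mem=10
  op8 P2: load  L2 → I/I/E on L2; bus BusRd; mem=10
  op9 P1: load  L1 → I/E/I on L1; bus BusRd; mem=40
  op10 P1: store L5 := 94 → I/M/I on L5; bus (none); mem=80
  op11 P2: load  L1 → I/S/S on L1; bus BusRd; mem=40
  op12 P2: store L0 := 85 → I/I/M on L0; bus (none); mem=30
  op13 P0: load  L4 → S/I/S on L4; bus BusRd; mem=0
  op14 P1: load  L0 → I/S/O on L0; bus BusRd; mem=30
  op15 P0: store L1 := 54 → M/I/I on L1; bus BusRdX; mem=40
  op16 P1: load  L1 → O/S/I on L1; bus BusRd; mem=40
  op17 P0: load  L0 → S/S/O on L0; bus BusRd; mem=30
  op18 P0: load  L2 → S/I/S on L2; bus BusRd; mem=10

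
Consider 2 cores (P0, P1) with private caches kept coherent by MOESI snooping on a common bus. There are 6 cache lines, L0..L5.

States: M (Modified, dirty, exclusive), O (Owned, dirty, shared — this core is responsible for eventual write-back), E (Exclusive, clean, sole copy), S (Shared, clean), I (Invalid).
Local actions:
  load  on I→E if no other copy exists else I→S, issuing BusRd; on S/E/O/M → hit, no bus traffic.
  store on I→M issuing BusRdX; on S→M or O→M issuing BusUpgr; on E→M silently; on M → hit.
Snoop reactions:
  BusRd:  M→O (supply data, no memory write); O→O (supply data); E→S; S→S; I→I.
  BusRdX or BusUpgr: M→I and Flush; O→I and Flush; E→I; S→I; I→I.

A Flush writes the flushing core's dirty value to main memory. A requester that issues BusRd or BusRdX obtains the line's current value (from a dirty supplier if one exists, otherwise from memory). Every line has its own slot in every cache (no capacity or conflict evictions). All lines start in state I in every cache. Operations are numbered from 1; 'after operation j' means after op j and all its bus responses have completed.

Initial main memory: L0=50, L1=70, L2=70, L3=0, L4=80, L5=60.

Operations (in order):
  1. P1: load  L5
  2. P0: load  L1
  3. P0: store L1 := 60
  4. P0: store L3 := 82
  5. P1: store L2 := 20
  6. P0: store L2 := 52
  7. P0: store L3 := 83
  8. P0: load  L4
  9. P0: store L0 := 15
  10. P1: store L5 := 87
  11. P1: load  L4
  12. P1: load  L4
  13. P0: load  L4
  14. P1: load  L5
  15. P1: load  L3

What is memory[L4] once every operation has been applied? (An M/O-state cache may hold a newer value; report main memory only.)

memory[L4] = 80

1. P1: load  L5  bus=[BusRd]  L5: P0=I P1=E  mem[L5]=60
2. P0: load  L1  bus=[BusRd]  L1: P0=E P1=I  mem[L1]=70
3. P0: store L1 := 60  bus=[-]  L1: P0=M P1=I  mem[L1]=70
4. P0: store L3 := 82  bus=[BusRdX]  L3: P0=M P1=I  mem[L3]=0
5. P1: store L2 := 20  bus=[BusRdX]  L2: P0=I P1=M  mem[L2]=70
6. P0: store L2 := 52  bus=[BusRdX,Flush]  L2: P0=M P1=I  mem[L2]=20
7. P0: store L3 := 83  bus=[-]  L3: P0=M P1=I  mem[L3]=0
8. P0: load  L4  bus=[BusRd]  L4: P0=E P1=I  mem[L4]=80
9. P0: store L0 := 15  bus=[BusRdX]  L0: P0=M P1=I  mem[L0]=50
10. P1: store L5 := 87  bus=[-]  L5: P0=I P1=M  mem[L5]=60
11. P1: load  L4  bus=[BusRd]  L4: P0=S P1=S  mem[L4]=80
12. P1: load  L4  bus=[-]  L4: P0=S P1=S  mem[L4]=80
13. P0: load  L4  bus=[-]  L4: P0=S P1=S  mem[L4]=80
14. P1: load  L5  bus=[-]  L5: P0=I P1=M  mem[L5]=60
15. P1: load  L3  bus=[BusRd]  L3: P0=O P1=S  mem[L3]=0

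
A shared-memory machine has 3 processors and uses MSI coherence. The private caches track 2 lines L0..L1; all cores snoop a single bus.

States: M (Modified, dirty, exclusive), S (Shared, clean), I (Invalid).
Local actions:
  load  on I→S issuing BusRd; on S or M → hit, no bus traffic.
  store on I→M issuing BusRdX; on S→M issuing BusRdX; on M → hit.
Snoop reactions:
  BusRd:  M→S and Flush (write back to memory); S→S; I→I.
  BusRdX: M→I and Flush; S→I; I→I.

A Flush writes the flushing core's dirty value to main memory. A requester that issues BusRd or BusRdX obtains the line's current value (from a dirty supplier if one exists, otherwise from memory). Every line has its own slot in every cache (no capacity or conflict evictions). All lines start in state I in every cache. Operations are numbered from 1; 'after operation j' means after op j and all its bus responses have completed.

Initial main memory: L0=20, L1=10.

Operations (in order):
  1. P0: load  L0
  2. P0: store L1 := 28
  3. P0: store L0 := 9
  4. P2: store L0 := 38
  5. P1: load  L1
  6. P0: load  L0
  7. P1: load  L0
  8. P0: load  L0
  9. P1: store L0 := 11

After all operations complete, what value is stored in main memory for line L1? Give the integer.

memory[L1] = 28

[1] P0: load  L0 | P0:S(20), P1:I, P2:I | bus: BusRd
[2] P0: store L1 := 28 | P0:M(28), P1:I, P2:I | bus: BusRdX
[3] P0: store L0 := 9 | P0:M(9), P1:I, P2:I | bus: BusRdX
[4] P2: store L0 := 38 | P0:I, P1:I, P2:M(38) | bus: BusRdX,Flush
[5] P1: load  L1 | P0:S(28), P1:S(28), P2:I | bus: BusRd,Flush
[6] P0: load  L0 | P0:S(38), P1:I, P2:S(38) | bus: BusRd,Flush
[7] P1: load  L0 | P0:S(38), P1:S(38), P2:S(38) | bus: BusRd
[8] P0: load  L0 | P0:S(38), P1:S(38), P2:S(38) | bus: none
[9] P1: store L0 := 11 | P0:I, P1:M(11), P2:I | bus: BusRdX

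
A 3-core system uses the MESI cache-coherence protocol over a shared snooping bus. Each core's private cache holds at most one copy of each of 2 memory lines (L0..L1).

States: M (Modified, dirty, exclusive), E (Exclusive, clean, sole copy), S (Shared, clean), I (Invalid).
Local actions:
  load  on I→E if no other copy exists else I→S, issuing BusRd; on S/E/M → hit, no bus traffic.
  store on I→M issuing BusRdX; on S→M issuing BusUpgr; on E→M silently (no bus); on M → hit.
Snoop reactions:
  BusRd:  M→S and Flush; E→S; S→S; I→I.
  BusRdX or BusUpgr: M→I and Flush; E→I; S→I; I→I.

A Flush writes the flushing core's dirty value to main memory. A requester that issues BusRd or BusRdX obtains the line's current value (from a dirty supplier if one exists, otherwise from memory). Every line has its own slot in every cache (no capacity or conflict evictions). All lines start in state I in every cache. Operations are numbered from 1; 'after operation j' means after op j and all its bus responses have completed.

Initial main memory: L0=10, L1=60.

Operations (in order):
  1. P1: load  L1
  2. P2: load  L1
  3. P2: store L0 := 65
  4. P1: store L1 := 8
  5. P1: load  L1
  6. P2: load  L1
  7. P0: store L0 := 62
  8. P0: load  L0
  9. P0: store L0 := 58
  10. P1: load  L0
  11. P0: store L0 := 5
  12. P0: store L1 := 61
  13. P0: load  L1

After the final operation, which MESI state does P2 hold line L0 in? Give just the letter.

state = I

1. P1: load  L1  bus=[BusRd]  L1: P0=I P1=E P2=I  mem[L1]=60
2. P2: load  L1  bus=[BusRd]  L1: P0=I P1=S P2=S  mem[L1]=60
3. P2: store L0 := 65  bus=[BusRdX]  L0: P0=I P1=I P2=M  mem[L0]=10
4. P1: store L1 := 8  bus=[BusUpgr]  L1: P0=I P1=M P2=I  mem[L1]=60
5. P1: load  L1  bus=[-]  L1: P0=I P1=M P2=I  mem[L1]=60
6. P2: load  L1  bus=[BusRd,Flush]  L1: P0=I P1=S P2=S  mem[L1]=8
7. P0: store L0 := 62  bus=[BusRdX,Flush]  L0: P0=M P1=I P2=I  mem[L0]=65
8. P0: load  L0  bus=[-]  L0: P0=M P1=I P2=I  mem[L0]=65
9. P0: store L0 := 58  bus=[-]  L0: P0=M P1=I P2=I  mem[L0]=65
10. P1: load  L0  bus=[BusRd,Flush]  L0: P0=S P1=S P2=I  mem[L0]=58
11. P0: store L0 := 5  bus=[BusUpgr]  L0: P0=M P1=I P2=I  mem[L0]=58
12. P0: store L1 := 61  bus=[BusRdX]  L1: P0=M P1=I P2=I  mem[L1]=8
13. P0: load  L1  bus=[-]  L1: P0=M P1=I P2=I  mem[L1]=8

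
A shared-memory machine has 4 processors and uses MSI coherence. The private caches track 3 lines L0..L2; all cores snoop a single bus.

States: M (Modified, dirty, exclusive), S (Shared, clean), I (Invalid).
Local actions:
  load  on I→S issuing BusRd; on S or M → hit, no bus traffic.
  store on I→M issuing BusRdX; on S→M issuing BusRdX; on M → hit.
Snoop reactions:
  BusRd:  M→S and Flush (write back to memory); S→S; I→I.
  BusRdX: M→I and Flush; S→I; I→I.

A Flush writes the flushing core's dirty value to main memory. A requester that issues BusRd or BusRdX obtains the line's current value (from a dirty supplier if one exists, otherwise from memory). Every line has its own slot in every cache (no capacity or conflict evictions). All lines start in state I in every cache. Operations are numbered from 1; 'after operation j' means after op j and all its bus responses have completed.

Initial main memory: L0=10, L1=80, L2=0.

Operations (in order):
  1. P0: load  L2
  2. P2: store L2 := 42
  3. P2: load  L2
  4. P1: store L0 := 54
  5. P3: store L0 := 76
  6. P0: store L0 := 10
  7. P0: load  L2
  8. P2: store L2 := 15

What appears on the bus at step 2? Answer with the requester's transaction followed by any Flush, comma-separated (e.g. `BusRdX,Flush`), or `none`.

bus = BusRdX

step 1: P0: load  L2  ⟶  SIII  (L2)  txn=BusRd  M[L2]=0
step 2: P2: store L2 := 42  ⟶  IIMI  (L2)  txn=BusRdX  M[L2]=0
step 3: P2: load  L2  ⟶  IIMI  (L2)  txn=∅  M[L2]=0
step 4: P1: store L0 := 54  ⟶  IMII  (L0)  txn=BusRdX  M[L0]=10
step 5: P3: store L0 := 76  ⟶  IIIM  (L0)  txn=BusRdX+Flush  M[L0]=54
step 6: P0: store L0 := 10  ⟶  MIII  (L0)  txn=BusRdX+Flush  M[L0]=76
step 7: P0: load  L2  ⟶  SISI  (L2)  txn=BusRd+Flush  M[L2]=42
step 8: P2: store L2 := 15  ⟶  IIMI  (L2)  txn=BusRdX  M[L2]=42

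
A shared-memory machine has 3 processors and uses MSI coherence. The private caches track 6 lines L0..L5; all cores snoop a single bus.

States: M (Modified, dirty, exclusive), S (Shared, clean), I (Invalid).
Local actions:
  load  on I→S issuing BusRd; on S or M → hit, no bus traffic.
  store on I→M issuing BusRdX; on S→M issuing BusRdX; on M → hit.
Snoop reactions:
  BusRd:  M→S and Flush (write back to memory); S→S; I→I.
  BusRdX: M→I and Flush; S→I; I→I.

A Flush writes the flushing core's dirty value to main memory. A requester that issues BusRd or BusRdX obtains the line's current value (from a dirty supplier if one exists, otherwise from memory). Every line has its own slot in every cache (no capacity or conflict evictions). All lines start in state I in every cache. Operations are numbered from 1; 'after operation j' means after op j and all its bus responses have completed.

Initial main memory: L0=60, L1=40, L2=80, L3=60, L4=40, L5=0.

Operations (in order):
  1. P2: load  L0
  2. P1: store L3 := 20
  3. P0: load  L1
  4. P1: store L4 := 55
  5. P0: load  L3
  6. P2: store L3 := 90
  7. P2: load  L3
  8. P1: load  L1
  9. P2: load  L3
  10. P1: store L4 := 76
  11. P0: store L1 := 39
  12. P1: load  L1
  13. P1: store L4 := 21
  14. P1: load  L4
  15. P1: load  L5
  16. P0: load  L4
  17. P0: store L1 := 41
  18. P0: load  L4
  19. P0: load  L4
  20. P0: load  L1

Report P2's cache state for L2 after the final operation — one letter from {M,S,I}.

state = I

1. P2: load  L0  bus=[BusRd]  L0: P0=I P1=I P2=S  mem[L0]=60
2. P1: store L3 := 20  bus=[BusRdX]  L3: P0=I P1=M P2=I  mem[L3]=60
3. P0: load  L1  bus=[BusRd]  L1: P0=S P1=I P2=I  mem[L1]=40
4. P1: store L4 := 55  bus=[BusRdX]  L4: P0=I P1=M P2=I  mem[L4]=40
5. P0: load  L3  bus=[BusRd,Flush]  L3: P0=S P1=S P2=I  mem[L3]=20
6. P2: store L3 := 90  bus=[BusRdX]  L3: P0=I P1=I P2=M  mem[L3]=20
7. P2: load  L3  bus=[-]  L3: P0=I P1=I P2=M  mem[L3]=20
8. P1: load  L1  bus=[BusRd]  L1: P0=S P1=S P2=I  mem[L1]=40
9. P2: load  L3  bus=[-]  L3: P0=I P1=I P2=M  mem[L3]=20
10. P1: store L4 := 76  bus=[-]  L4: P0=I P1=M P2=I  mem[L4]=40
11. P0: store L1 := 39  bus=[BusRdX]  L1: P0=M P1=I P2=I  mem[L1]=40
12. P1: load  L1  bus=[BusRd,Flush]  L1: P0=S P1=S P2=I  mem[L1]=39
13. P1: store L4 := 21  bus=[-]  L4: P0=I P1=M P2=I  mem[L4]=40
14. P1: load  L4  bus=[-]  L4: P0=I P1=M P2=I  mem[L4]=40
15. P1: load  L5  bus=[BusRd]  L5: P0=I P1=S P2=I  mem[L5]=0
16. P0: load  L4  bus=[BusRd,Flush]  L4: P0=S P1=S P2=I  mem[L4]=21
17. P0: store L1 := 41  bus=[BusRdX]  L1: P0=M P1=I P2=I  mem[L1]=39
18. P0: load  L4  bus=[-]  L4: P0=S P1=S P2=I  mem[L4]=21
19. P0: load  L4  bus=[-]  L4: P0=S P1=S P2=I  mem[L4]=21
20. P0: load  L1  bus=[-]  L1: P0=M P1=I P2=I  mem[L1]=39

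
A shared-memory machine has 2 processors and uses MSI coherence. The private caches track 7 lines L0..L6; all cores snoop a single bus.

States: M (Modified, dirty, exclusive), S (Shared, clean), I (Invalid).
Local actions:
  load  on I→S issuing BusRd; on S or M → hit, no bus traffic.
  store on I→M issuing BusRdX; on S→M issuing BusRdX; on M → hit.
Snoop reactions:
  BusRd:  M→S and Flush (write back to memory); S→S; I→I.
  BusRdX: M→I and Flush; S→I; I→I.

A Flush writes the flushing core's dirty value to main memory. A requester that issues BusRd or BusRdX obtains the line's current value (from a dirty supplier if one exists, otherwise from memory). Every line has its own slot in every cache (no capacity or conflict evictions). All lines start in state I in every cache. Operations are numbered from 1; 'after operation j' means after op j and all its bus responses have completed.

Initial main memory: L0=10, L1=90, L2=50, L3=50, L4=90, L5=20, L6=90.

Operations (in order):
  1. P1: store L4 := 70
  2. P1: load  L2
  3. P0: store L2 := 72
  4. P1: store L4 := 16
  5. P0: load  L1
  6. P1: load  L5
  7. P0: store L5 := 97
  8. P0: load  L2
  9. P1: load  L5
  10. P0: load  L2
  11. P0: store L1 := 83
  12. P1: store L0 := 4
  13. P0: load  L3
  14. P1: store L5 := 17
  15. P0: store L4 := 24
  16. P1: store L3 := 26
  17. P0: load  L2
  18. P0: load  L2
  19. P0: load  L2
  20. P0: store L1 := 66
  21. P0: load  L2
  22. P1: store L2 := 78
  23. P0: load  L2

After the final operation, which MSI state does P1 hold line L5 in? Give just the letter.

step 1: P1: store L4 := 70  ⟶  IM  (L4)  txn=BusRdX  M[L4]=90
step 2: P1: load  L2  ⟶  IS  (L2)  txn=BusRd  M[L2]=50
step 3: P0: store L2 := 72  ⟶  MI  (L2)  txn=BusRdX  M[L2]=50
step 4: P1: store L4 := 16  ⟶  IM  (L4)  txn=∅  M[L4]=90
step 5: P0: load  L1  ⟶  SI  (L1)  txn=BusRd  M[L1]=90
step 6: P1: load  L5  ⟶  IS  (L5)  txn=BusRd  M[L5]=20
step 7: P0: store L5 := 97  ⟶  MI  (L5)  txn=BusRdX  M[L5]=20
step 8: P0: load  L2  ⟶  MI  (L2)  txn=∅  M[L2]=50
step 9: P1: load  L5  ⟶  SS  (L5)  txn=BusRd+Flush  M[L5]=97
step 10: P0: load  L2  ⟶  MI  (L2)  txn=∅  M[L2]=50
step 11: P0: store L1 := 83  ⟶  MI  (L1)  txn=BusRdX  M[L1]=90
step 12: P1: store L0 := 4  ⟶  IM  (L0)  txn=BusRdX  M[L0]=10
step 13: P0: load  L3  ⟶  SI  (L3)  txn=BusRd  M[L3]=50
step 14: P1: store L5 := 17  ⟶  IM  (L5)  txn=BusRdX  M[L5]=97
step 15: P0: store L4 := 24  ⟶  MI  (L4)  txn=BusRdX+Flush  M[L4]=16
step 16: P1: store L3 := 26  ⟶  IM  (L3)  txn=BusRdX  M[L3]=50
step 17: P0: load  L2  ⟶  MI  (L2)  txn=∅  M[L2]=50
step 18: P0: load  L2  ⟶  MI  (L2)  txn=∅  M[L2]=50
step 19: P0: load  L2  ⟶  MI  (L2)  txn=∅  M[L2]=50
step 20: P0: store L1 := 66  ⟶  MI  (L1)  txn=∅  M[L1]=90
step 21: P0: load  L2  ⟶  MI  (L2)  txn=∅  M[L2]=50
step 22: P1: store L2 := 78  ⟶  IM  (L2)  txn=BusRdX+Flush  M[L2]=72
step 23: P0: load  L2  ⟶  SS  (L2)  txn=BusRd+Flush  M[L2]=78

state = M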